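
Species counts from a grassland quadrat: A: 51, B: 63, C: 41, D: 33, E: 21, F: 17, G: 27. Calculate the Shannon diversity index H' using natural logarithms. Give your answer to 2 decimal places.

Total N = 51+63+41+33+21+17+27 = 253, so the proportions are 0.2016, 0.249, 0.1621, 0.1304, 0.083, 0.0672, 0.1067 (working shown to 4 dp, full precision carried).
Each pᵢ ln pᵢ term: 0.2016×(-1.6016)=-0.3228, 0.249×(-1.3903)=-0.3462, 0.1621×(-1.8198)=-0.2949, 0.1304×(-2.0369)=-0.2657, 0.083×(-2.4889)=-0.2066, 0.0672×(-2.7002)=-0.1814, 0.1067×(-2.2376)=-0.2388.
Sum = -1.8564, so H' = 1.86.

1.86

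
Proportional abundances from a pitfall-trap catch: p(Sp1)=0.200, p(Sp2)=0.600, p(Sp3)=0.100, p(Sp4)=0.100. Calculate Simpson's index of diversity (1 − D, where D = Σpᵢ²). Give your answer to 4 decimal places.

0.5800

D = 0.2² + 0.6² + 0.1² + 0.1² = 0.040000 + 0.360000 + 0.010000 + 0.010000 = 0.420000 (working shown to 6 dp, full precision carried).
So 1 − D = 0.580000, i.e. 0.5800 to 4 decimal places.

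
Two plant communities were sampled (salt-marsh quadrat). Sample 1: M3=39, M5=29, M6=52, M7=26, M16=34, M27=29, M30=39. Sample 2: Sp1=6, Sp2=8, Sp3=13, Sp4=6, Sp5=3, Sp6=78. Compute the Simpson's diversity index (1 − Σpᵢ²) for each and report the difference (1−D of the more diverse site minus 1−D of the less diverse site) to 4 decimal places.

Sample 1: N=248, proportions 0.157258, 0.116935, 0.209677, 0.104839, 0.137097, 0.116935, 0.157258, giving 1−D = 0.849441 (working shown to 6 dp, full precision carried).
Sample 2: N=114, proportions 0.052632, 0.070175, 0.114035, 0.052632, 0.026316, 0.684211, giving 1−D = 0.507695.
Difference = |0.849441 − 0.507695| = 0.341746, i.e. 0.3417 to 4 decimal places.

0.3417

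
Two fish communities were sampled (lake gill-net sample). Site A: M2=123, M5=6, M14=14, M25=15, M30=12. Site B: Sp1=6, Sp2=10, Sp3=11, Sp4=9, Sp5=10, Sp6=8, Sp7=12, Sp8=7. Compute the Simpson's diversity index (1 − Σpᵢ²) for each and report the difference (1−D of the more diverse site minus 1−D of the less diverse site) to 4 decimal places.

Site A: N=170, proportions 0.7235294, 0.0352941, 0.0823529, 0.0882353, 0.0705882, giving 1−D = 0.4557093 (working shown to 7 dp, full precision carried).
Site B: N=73, proportions 0.0821918, 0.1369863, 0.1506849, 0.1232877, 0.1369863, 0.109589, 0.1643836, 0.0958904, giving 1−D = 0.8695815.
Difference = |0.4557093 − 0.8695815| = 0.4138722, i.e. 0.4139 to 4 decimal places.

0.4139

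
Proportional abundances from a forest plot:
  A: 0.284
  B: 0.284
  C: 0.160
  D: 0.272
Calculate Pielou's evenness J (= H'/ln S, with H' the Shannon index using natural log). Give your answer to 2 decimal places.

H' = −Σ pᵢ ln pᵢ = −((-0.3575) + (-0.3575) + (-0.2932) + (-0.3541)) = 1.3623 (working shown to 4 dp, full precision carried).
With S = 4 species, ln S = 1.3863, so J = 1.3623/1.3863 = 0.9827, i.e. 0.98 to 2 decimal places.

0.98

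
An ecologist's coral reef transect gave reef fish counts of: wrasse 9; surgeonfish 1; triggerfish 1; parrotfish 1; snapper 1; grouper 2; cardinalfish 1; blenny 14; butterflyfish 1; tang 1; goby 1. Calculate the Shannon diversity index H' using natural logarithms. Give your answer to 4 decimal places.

Total N = 9+1+1+1+1+2+1+14+1+1+1 = 33, so the proportions are 0.272727, 0.030303, 0.030303, 0.030303, 0.030303, 0.060606, 0.030303, 0.424242, 0.030303, 0.030303, 0.030303 (working shown to 6 dp, full precision carried).
Each pᵢ ln pᵢ term: 0.272727×(-1.299283)=-0.354350, 0.030303×(-3.496508)=-0.105955, 0.030303×(-3.496508)=-0.105955, 0.030303×(-3.496508)=-0.105955, 0.030303×(-3.496508)=-0.105955, 0.060606×(-2.803360)=-0.169901, 0.030303×(-3.496508)=-0.105955, 0.424242×(-0.857450)=-0.363767, 0.030303×(-3.496508)=-0.105955, 0.030303×(-3.496508)=-0.105955, 0.030303×(-3.496508)=-0.105955.
Sum = -1.735655, so H' = 1.7357.

1.7357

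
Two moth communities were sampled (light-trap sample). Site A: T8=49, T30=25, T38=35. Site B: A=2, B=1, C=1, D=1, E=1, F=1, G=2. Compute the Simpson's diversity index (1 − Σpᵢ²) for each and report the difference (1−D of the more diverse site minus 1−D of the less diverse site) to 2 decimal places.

0.20

Site A: N=109, proportions 0.4495, 0.2294, 0.3211, giving 1−D = 0.6422 (working shown to 4 dp, full precision carried).
Site B: N=9, proportions 0.2222, 0.1111, 0.1111, 0.1111, 0.1111, 0.1111, 0.2222, giving 1−D = 0.8395.
Difference = |0.6422 − 0.8395| = 0.1973, i.e. 0.20 to 2 decimal places.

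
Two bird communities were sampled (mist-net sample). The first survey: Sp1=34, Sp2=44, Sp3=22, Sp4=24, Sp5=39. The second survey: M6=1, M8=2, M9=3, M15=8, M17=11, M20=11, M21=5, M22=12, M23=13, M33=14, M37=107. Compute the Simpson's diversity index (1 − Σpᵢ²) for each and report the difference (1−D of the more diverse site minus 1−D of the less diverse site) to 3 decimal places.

The first survey: N=163, proportions 0.20859, 0.26994, 0.13497, 0.14724, 0.23926, giving 1−D = 0.78648 (working shown to 5 dp, full precision carried).
The second survey: N=187, proportions 0.00535, 0.0107, 0.01604, 0.04278, 0.05882, 0.05882, 0.02674, 0.06417, 0.06952, 0.07487, 0.57219, giving 1−D = 0.64817.
Difference = |0.78648 − 0.64817| = 0.13831, i.e. 0.138 to 3 decimal places.

0.138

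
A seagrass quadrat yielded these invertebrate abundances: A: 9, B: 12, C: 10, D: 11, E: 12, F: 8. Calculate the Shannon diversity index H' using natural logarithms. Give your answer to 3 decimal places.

1.781

Total N = 9+12+10+11+12+8 = 62, so the proportions are 0.14516, 0.19355, 0.16129, 0.17742, 0.19355, 0.12903 (working shown to 5 dp, full precision carried).
Each pᵢ ln pᵢ term: 0.14516×(-1.92991)=-0.28015, 0.19355×(-1.64223)=-0.31785, 0.16129×(-1.82455)=-0.29428, 0.17742×(-1.72924)=-0.30680, 0.19355×(-1.64223)=-0.31785, 0.12903×(-2.04769)=-0.26422.
Sum = -1.78115, so H' = 1.781.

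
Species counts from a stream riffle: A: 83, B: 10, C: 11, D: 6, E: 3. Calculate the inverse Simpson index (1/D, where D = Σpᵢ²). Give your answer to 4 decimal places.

1.7846

Total N = 83+10+11+6+3 = 113, so the proportions are 0.7345133, 0.0884956, 0.0973451, 0.0530973, 0.0265487 (working shown to 7 dp, full precision carried).
D = 0.7345133² + 0.0884956² + 0.0973451² + 0.0530973² + 0.0265487² = 0.5395098 + 0.0078315 + 0.0094761 + 0.0028193 + 0.0007048 = 0.5603415.
So 1/D = 1.784626, i.e. 1.7846 to 4 decimal places.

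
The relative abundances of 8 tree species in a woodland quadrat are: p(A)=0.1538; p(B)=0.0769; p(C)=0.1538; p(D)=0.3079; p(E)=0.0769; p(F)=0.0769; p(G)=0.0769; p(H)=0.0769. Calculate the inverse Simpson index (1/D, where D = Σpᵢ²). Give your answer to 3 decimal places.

D = 0.1538² + 0.0769² + 0.1538² + 0.3079² + 0.0769² + 0.0769² + 0.0769² + 0.0769² = 0.0236544 + 0.0059136 + 0.0236544 + 0.0948024 + 0.0059136 + 0.0059136 + 0.0059136 + 0.0059136 = 0.1716793 (working shown to 7 dp, full precision carried).
So 1/D = 5.82481, i.e. 5.825 to 3 decimal places.

5.825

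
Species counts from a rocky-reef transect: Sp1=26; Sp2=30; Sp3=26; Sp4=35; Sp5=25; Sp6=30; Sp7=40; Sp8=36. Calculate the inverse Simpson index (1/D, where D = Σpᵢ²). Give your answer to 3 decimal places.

Total N = 26+30+26+35+25+30+40+36 = 248, so the proportions are 0.1048387, 0.1209677, 0.1048387, 0.141129, 0.1008065, 0.1209677, 0.1612903, 0.1451613 (working shown to 7 dp, full precision carried).
D = 0.1048387² + 0.1209677² + 0.1048387² + 0.141129² + 0.1008065² + 0.1209677² + 0.1612903² + 0.1451613² = 0.0109912 + 0.0146332 + 0.0109912 + 0.0199174 + 0.0101619 + 0.0146332 + 0.0260146 + 0.0210718 = 0.1284144.
So 1/D = 7.78729, i.e. 7.787 to 3 decimal places.

7.787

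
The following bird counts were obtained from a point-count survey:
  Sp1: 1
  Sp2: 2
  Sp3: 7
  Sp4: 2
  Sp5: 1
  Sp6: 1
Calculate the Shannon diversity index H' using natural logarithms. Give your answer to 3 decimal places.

1.468

Total N = 1+2+7+2+1+1 = 14, so the proportions are 0.07143, 0.14286, 0.5, 0.14286, 0.07143, 0.07143 (working shown to 5 dp, full precision carried).
Each pᵢ ln pᵢ term: 0.07143×(-2.63906)=-0.18850, 0.14286×(-1.94591)=-0.27799, 0.5×(-0.69315)=-0.34657, 0.14286×(-1.94591)=-0.27799, 0.07143×(-2.63906)=-0.18850, 0.07143×(-2.63906)=-0.18850.
Sum = -1.46806, so H' = 1.468.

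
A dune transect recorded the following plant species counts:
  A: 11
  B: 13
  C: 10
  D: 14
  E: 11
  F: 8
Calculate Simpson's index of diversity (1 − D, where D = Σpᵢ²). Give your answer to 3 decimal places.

Total N = 11+13+10+14+11+8 = 67, so the proportions are 0.16418, 0.19403, 0.14925, 0.20896, 0.16418, 0.1194 (working shown to 5 dp, full precision carried).
D = 0.16418² + 0.19403² + 0.14925² + 0.20896² + 0.16418² + 0.1194² = 0.02695 + 0.03765 + 0.02228 + 0.04366 + 0.02695 + 0.01426 = 0.17175.
So 1 − D = 0.82825, i.e. 0.828 to 3 decimal places.

0.828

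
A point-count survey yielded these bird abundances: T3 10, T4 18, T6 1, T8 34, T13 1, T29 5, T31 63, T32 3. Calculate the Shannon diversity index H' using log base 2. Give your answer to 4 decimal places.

Total N = 10+18+1+34+1+5+63+3 = 135, so the proportions are 0.074074, 0.133333, 0.007407, 0.251852, 0.007407, 0.037037, 0.466667, 0.022222 (working shown to 6 dp, full precision carried).
Each pᵢ log₂ pᵢ term: 0.074074×(-3.754888)=-0.278140, 0.133333×(-2.906891)=-0.387585, 0.007407×(-7.076816)=-0.052421, 0.251852×(-1.989353)=-0.501022, 0.007407×(-7.076816)=-0.052421, 0.037037×(-4.754888)=-0.176107, 0.466667×(-1.099536)=-0.513117, 0.022222×(-5.491853)=-0.122041.
Sum = -2.082854, so H' = 2.0829.

2.0829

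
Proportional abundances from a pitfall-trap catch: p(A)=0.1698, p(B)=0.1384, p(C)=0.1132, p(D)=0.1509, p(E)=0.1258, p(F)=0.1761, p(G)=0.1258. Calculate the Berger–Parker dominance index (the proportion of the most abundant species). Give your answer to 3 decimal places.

The largest proportion is 0.1761, i.e. d = 0.176 to 3 decimal places.

0.176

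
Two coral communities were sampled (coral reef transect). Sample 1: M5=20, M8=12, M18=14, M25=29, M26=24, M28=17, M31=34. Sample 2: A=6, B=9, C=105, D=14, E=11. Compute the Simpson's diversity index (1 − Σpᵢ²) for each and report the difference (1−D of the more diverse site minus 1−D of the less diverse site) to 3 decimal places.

Sample 1: N=150, proportions 0.13333, 0.08, 0.09333, 0.19333, 0.16, 0.11333, 0.22667, giving 1−D = 0.83991 (working shown to 5 dp, full precision carried).
Sample 2: N=145, proportions 0.04138, 0.06207, 0.72414, 0.09655, 0.07586, giving 1−D = 0.45498.
Difference = |0.83991 − 0.45498| = 0.38493, i.e. 0.385 to 3 decimal places.

0.385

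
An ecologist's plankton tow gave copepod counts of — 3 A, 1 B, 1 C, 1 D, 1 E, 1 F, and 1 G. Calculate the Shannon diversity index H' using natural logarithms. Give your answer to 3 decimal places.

1.831

Total N = 3+1+1+1+1+1+1 = 9, so the proportions are 0.33333, 0.11111, 0.11111, 0.11111, 0.11111, 0.11111, 0.11111 (working shown to 5 dp, full precision carried).
Each pᵢ ln pᵢ term: 0.33333×(-1.09861)=-0.36620, 0.11111×(-2.19722)=-0.24414, 0.11111×(-2.19722)=-0.24414, 0.11111×(-2.19722)=-0.24414, 0.11111×(-2.19722)=-0.24414, 0.11111×(-2.19722)=-0.24414, 0.11111×(-2.19722)=-0.24414.
Sum = -1.83102, so H' = 1.831.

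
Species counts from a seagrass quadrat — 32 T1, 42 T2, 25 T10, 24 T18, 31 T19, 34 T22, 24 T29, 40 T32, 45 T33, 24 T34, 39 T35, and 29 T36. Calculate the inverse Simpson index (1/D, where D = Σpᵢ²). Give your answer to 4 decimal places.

11.4248

Total N = 32+42+25+24+31+34+24+40+45+24+39+29 = 389, so the proportions are 0.082262211, 0.107969152, 0.064267352, 0.061696658, 0.079691517, 0.087403599, 0.061696658, 0.102827763, 0.115681234, 0.061696658, 0.100257069, 0.074550129 (working shown to 9 dp, full precision carried).
D = 0.082262211² + 0.107969152² + 0.064267352² + 0.061696658² + 0.079691517² + 0.087403599² + 0.061696658² + 0.102827763² + 0.115681234² + 0.061696658² + 0.100257069² + 0.074550129² = 0.006767071 + 0.011657338 + 0.004130293 + 0.003806478 + 0.006350738 + 0.007639389 + 0.003806478 + 0.010573549 + 0.013382148 + 0.003806478 + 0.010051480 + 0.005557722 = 0.087529160.
So 1/D = 11.424764, i.e. 11.4248 to 4 decimal places.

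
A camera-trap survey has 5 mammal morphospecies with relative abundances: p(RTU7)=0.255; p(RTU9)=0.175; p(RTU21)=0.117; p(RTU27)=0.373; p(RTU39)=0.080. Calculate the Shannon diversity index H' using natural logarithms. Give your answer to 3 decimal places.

1.474

Each pᵢ ln pᵢ term (working shown to 5 dp, full precision carried): 0.255×(-1.36649)=-0.34846, 0.175×(-1.74297)=-0.30502, 0.117×(-2.14558)=-0.25103, 0.373×(-0.98618)=-0.36784, 0.08×(-2.52573)=-0.20206.
Sum = -1.47441, so H' = 1.474.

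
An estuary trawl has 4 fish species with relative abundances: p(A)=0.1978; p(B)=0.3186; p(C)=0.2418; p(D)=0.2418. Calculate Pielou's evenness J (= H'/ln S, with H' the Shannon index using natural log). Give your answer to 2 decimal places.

H' = −Σ pᵢ ln pᵢ = −((-0.3205) + (-0.3644) + (-0.3433) + (-0.3433)) = 1.3715 (working shown to 4 dp, full precision carried).
With S = 4 species, ln S = 1.3863, so J = 1.3715/1.3863 = 0.9893, i.e. 0.99 to 2 decimal places.

0.99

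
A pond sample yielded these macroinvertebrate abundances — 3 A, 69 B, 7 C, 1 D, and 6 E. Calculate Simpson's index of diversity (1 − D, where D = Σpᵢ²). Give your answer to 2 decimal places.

Total N = 3+69+7+1+6 = 86, so the proportions are 0.0349, 0.8023, 0.0814, 0.0116, 0.0698 (working shown to 4 dp, full precision carried).
D = 0.0349² + 0.8023² + 0.0814² + 0.0116² + 0.0698² = 0.0012 + 0.6437 + 0.0066 + 0.0001 + 0.0049 = 0.6566.
So 1 − D = 0.3434, i.e. 0.34 to 2 decimal places.

0.34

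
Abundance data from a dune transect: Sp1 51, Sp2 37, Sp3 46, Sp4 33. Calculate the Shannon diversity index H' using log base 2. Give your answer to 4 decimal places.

1.9790

Total N = 51+37+46+33 = 167, so the proportions are 0.305389, 0.221557, 0.275449, 0.197605 (working shown to 6 dp, full precision carried).
Each pᵢ log₂ pᵢ term: 0.305389×(-1.711279)=-0.522606, 0.221557×(-2.174251)=-0.481720, 0.275449×(-1.860142)=-0.512375, 0.197605×(-2.339310)=-0.462259.
Sum = -1.978960, so H' = 1.9790.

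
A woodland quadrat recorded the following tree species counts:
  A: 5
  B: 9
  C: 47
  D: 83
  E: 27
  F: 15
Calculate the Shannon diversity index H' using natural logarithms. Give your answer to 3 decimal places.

Total N = 5+9+47+83+27+15 = 186, so the proportions are 0.02688, 0.04839, 0.25269, 0.44624, 0.14516, 0.08065 (working shown to 5 dp, full precision carried).
Each pᵢ ln pᵢ term: 0.02688×(-3.61631)=-0.09721, 0.04839×(-3.02852)=-0.14654, 0.25269×(-1.37560)=-0.34760, 0.44624×(-0.80691)=-0.36007, 0.14516×(-1.92991)=-0.28015, 0.08065×(-2.51770)=-0.20304.
Sum = -1.43461, so H' = 1.435.

1.435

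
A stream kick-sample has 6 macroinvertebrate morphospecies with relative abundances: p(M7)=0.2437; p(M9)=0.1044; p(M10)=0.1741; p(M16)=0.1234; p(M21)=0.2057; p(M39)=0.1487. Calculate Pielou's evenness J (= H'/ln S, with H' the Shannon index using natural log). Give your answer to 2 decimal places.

H' = −Σ pᵢ ln pᵢ = −((-0.3441) + (-0.2359) + (-0.3043) + (-0.2582) + (-0.3253) + (-0.2834)) = 1.7512 (working shown to 4 dp, full precision carried).
With S = 6 species, ln S = 1.7918, so J = 1.7512/1.7918 = 0.9773, i.e. 0.98 to 2 decimal places.

0.98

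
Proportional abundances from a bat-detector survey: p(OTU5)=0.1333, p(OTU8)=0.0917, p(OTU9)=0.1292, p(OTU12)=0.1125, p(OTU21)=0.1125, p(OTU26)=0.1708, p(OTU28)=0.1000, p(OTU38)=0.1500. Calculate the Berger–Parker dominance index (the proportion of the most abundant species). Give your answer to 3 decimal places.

0.171

The largest proportion is 0.1708, i.e. d = 0.171 to 3 decimal places.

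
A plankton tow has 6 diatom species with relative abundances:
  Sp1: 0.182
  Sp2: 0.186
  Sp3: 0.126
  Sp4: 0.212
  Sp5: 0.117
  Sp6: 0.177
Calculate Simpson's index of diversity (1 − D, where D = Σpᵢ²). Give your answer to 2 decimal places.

0.83

D = 0.182² + 0.186² + 0.126² + 0.212² + 0.117² + 0.177² = 0.0331 + 0.0346 + 0.0159 + 0.0449 + 0.0137 + 0.0313 = 0.1736 (working shown to 4 dp, full precision carried).
So 1 − D = 0.8264, i.e. 0.83 to 2 decimal places.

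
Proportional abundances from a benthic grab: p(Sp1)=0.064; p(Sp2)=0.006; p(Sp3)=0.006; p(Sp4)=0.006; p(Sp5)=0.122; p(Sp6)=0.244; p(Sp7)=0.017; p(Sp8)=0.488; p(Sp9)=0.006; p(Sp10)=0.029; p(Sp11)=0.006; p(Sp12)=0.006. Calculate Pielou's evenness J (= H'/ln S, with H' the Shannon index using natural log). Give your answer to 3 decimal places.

H' = −Σ pᵢ ln pᵢ = −((-0.17593) + (-0.03070) + (-0.03070) + (-0.03070) + (-0.25666) + (-0.34418) + (-0.06927) + (-0.35011) + (-0.03070) + (-0.10267) + (-0.03070) + (-0.03070)) = 1.48299 (working shown to 5 dp, full precision carried).
With S = 12 species, ln S = 2.48491, so J = 1.48299/2.48491 = 0.59680, i.e. 0.597 to 3 decimal places.

0.597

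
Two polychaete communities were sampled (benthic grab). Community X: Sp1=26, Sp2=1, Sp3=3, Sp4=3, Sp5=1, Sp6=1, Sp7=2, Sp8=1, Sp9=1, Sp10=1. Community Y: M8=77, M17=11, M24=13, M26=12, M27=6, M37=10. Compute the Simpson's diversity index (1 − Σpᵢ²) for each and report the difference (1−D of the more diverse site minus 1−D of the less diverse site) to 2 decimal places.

0.05

Community X: N=40, proportions 0.65, 0.025, 0.075, 0.075, 0.025, 0.025, 0.05, 0.025, 0.025, 0.025, giving 1−D = 0.5600 (working shown to 4 dp, full precision carried).
Community Y: N=129, proportions 0.5969, 0.0853, 0.1008, 0.093, 0.0465, 0.0775, giving 1−D = 0.6095.
Difference = |0.5600 − 0.6095| = 0.0495, i.e. 0.05 to 2 decimal places.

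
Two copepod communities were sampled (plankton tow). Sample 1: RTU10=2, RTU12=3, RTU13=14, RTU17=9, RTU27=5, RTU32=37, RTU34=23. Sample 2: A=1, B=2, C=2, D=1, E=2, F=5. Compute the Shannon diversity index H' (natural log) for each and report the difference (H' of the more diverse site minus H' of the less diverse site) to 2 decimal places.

Sample 1: N=93, proportions 0.02151, 0.03226, 0.15054, 0.09677, 0.05376, 0.39785, 0.24731, giving H' = 1.57377 (working shown to 5 dp, full precision carried).
Sample 2: N=13, proportions 0.07692, 0.15385, 0.15385, 0.07692, 0.15385, 0.38462, giving H' = 1.62602.
Difference = |1.57377 − 1.62602| = 0.05225, i.e. 0.05 to 2 decimal places.

0.05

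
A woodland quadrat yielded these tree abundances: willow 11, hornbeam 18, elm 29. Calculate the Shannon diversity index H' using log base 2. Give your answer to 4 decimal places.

Total N = 11+18+29 = 58, so the proportions are 0.189655, 0.310345, 0.5 (working shown to 6 dp, full precision carried).
Each pᵢ log₂ pᵢ term: 0.189655×(-2.398549)=-0.454897, 0.310345×(-1.688056)=-0.523879, 0.5×(-1.000000)=-0.500000.
Sum = -1.478777, so H' = 1.4788.

1.4788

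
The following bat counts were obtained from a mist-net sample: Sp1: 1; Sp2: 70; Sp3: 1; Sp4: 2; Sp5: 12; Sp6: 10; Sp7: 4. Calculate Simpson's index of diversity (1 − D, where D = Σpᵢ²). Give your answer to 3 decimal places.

Total N = 1+70+1+2+12+10+4 = 100, so the proportions are 0.01, 0.7, 0.01, 0.02, 0.12, 0.1, 0.04 (working shown to 5 dp, full precision carried).
D = 0.01² + 0.7² + 0.01² + 0.02² + 0.12² + 0.1² + 0.04² = 0.00010 + 0.49000 + 0.00010 + 0.00040 + 0.01440 + 0.01000 + 0.00160 = 0.51660.
So 1 − D = 0.48340, i.e. 0.483 to 3 decimal places.

0.483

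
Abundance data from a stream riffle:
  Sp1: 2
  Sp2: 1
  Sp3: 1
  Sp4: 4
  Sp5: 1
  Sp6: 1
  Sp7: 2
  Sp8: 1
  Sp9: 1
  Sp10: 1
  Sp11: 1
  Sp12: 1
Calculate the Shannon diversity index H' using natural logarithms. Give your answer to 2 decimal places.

Total N = 2+1+1+4+1+1+2+1+1+1+1+1 = 17, so the proportions are 0.1176, 0.0588, 0.0588, 0.2353, 0.0588, 0.0588, 0.1176, 0.0588, 0.0588, 0.0588, 0.0588, 0.0588 (working shown to 4 dp, full precision carried).
Each pᵢ ln pᵢ term: 0.1176×(-2.1401)=-0.2518, 0.0588×(-2.8332)=-0.1667, 0.0588×(-2.8332)=-0.1667, 0.2353×(-1.4469)=-0.3405, 0.0588×(-2.8332)=-0.1667, 0.0588×(-2.8332)=-0.1667, 0.1176×(-2.1401)=-0.2518, 0.0588×(-2.8332)=-0.1667, 0.0588×(-2.8332)=-0.1667, 0.0588×(-2.8332)=-0.1667, 0.0588×(-2.8332)=-0.1667, 0.0588×(-2.8332)=-0.1667.
Sum = -2.3439, so H' = 2.34.

2.34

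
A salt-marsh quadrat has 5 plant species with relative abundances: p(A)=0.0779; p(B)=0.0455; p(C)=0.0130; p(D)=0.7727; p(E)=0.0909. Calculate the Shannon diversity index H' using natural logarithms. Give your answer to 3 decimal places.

0.813

Each pᵢ ln pᵢ term (working shown to 5 dp, full precision carried): 0.0779×(-2.55233)=-0.19883, 0.0455×(-3.09004)=-0.14060, 0.013×(-4.34281)=-0.05646, 0.7727×(-0.25786)=-0.19925, 0.0909×(-2.39800)=-0.21798.
Sum = -0.81311, so H' = 0.813.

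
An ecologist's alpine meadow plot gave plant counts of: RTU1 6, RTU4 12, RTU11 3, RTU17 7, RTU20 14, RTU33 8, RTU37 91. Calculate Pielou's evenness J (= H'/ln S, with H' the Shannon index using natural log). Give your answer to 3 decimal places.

0.642

Total N = 6+12+3+7+14+8+91 = 141, so the proportions are 0.04255, 0.08511, 0.02128, 0.04965, 0.09929, 0.05674, 0.64539 (working shown to 5 dp, full precision carried).
H' = −Σ pᵢ ln pᵢ = −((-0.13434) + (-0.20969) + (-0.08192) + (-0.14908) + (-0.22933) + (-0.16280) + (-0.28262)) = 1.24977.
With S = 7 species, ln S = 1.94591, so J = 1.24977/1.94591 = 0.64226, i.e. 0.642 to 3 decimal places.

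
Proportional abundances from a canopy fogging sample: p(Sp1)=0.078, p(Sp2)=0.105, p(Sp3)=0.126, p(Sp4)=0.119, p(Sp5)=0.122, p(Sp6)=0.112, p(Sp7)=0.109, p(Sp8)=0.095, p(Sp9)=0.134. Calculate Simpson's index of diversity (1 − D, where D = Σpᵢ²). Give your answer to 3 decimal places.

D = 0.078² + 0.105² + 0.126² + 0.119² + 0.122² + 0.112² + 0.109² + 0.095² + 0.134² = 0.00608 + 0.01102 + 0.01588 + 0.01416 + 0.01488 + 0.01254 + 0.01188 + 0.00903 + 0.01796 = 0.11344 (working shown to 5 dp, full precision carried).
So 1 − D = 0.88656, i.e. 0.887 to 3 decimal places.

0.887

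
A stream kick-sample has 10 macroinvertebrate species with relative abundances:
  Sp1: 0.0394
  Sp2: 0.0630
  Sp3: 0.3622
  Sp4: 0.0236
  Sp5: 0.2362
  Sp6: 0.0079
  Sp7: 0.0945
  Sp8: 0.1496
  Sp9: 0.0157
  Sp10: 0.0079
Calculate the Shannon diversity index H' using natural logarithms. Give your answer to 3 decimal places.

Each pᵢ ln pᵢ term (working shown to 5 dp, full precision carried): 0.0394×(-3.23399)=-0.12742, 0.063×(-2.76462)=-0.17417, 0.3622×(-1.01556)=-0.36784, 0.0236×(-3.74651)=-0.08842, 0.2362×(-1.44308)=-0.34085, 0.0079×(-4.84089)=-0.03824, 0.0945×(-2.35916)=-0.22294, 0.1496×(-1.89979)=-0.28421, 0.0157×(-4.15409)=-0.06522, 0.0079×(-4.84089)=-0.03824.
Sum = -1.74755, so H' = 1.748.

1.748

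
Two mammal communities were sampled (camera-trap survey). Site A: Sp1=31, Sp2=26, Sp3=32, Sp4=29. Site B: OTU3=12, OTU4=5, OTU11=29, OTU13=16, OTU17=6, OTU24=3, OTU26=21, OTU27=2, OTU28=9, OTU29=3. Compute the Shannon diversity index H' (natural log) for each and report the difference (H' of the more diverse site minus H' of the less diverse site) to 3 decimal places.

0.617

Site A: N=118, proportions 0.2627119, 0.220339, 0.2711864, 0.2457627, giving H' = 1.3832334 (working shown to 7 dp, full precision carried).
Site B: N=106, proportions 0.1132075, 0.0471698, 0.2735849, 0.1509434, 0.0566038, 0.0283019, 0.1981132, 0.0188679, 0.0849057, 0.0283019, giving H' = 2.0000656.
Difference = |1.3832334 − 2.0000656| = 0.6168322, i.e. 0.617 to 3 decimal places.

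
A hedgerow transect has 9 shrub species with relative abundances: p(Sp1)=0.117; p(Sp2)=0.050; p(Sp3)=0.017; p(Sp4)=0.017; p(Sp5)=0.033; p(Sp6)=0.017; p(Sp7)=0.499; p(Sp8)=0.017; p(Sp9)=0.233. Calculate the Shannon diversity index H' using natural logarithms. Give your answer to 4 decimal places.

Each pᵢ ln pᵢ term (working shown to 6 dp, full precision carried): 0.117×(-2.145581)=-0.251033, 0.05×(-2.995732)=-0.149787, 0.017×(-4.074542)=-0.069267, 0.017×(-4.074542)=-0.069267, 0.033×(-3.411248)=-0.112571, 0.017×(-4.074542)=-0.069267, 0.499×(-0.695149)=-0.346879, 0.017×(-4.074542)=-0.069267, 0.233×(-1.456717)=-0.339415.
Sum = -1.476754, so H' = 1.4768.

1.4768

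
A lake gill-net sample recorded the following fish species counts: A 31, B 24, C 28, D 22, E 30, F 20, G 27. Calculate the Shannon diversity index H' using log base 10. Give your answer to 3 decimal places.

0.840

Total N = 31+24+28+22+30+20+27 = 182, so the proportions are 0.17033, 0.13187, 0.15385, 0.12088, 0.16484, 0.10989, 0.14835 (working shown to 5 dp, full precision carried).
Each pᵢ log₁₀ pᵢ term: 0.17033×(-0.76871)=-0.13093, 0.13187×(-0.87986)=-0.11603, 0.15385×(-0.81291)=-0.12506, 0.12088×(-0.91765)=-0.11092, 0.16484×(-0.78295)=-0.12906, 0.10989×(-0.95904)=-0.10539, 0.14835×(-0.82871)=-0.12294.
Sum = -0.84033, so H' = 0.840.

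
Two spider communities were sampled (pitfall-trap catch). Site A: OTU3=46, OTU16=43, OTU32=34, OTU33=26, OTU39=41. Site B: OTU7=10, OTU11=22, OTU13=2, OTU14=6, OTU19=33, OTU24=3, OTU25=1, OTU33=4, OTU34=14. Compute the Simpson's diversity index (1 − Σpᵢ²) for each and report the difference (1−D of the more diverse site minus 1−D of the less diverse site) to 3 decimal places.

0.007

Site A: N=190, proportions 0.2421053, 0.2263158, 0.1789474, 0.1368421, 0.2157895, giving 1−D = 0.7928532 (working shown to 7 dp, full precision carried).
Site B: N=95, proportions 0.1052632, 0.2315789, 0.0210526, 0.0631579, 0.3473684, 0.0315789, 0.0105263, 0.0421053, 0.1473684, giving 1−D = 0.7855956.
Difference = |0.7928532 − 0.7855956| = 0.0072576, i.e. 0.007 to 3 decimal places.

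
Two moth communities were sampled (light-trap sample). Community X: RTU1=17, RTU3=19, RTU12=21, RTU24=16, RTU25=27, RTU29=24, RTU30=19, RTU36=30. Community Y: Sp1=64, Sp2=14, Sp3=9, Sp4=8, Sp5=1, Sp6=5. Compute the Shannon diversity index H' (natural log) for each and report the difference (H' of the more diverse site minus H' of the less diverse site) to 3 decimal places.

Community X: N=173, proportions 0.09827, 0.10983, 0.12139, 0.09249, 0.15607, 0.13873, 0.10983, 0.17341, giving H' = 2.05707 (working shown to 5 dp, full precision carried).
Community Y: N=101, proportions 0.63366, 0.13861, 0.08911, 0.07921, 0.0099, 0.0495, giving H' = 1.17380.
Difference = |2.05707 − 1.17380| = 0.88327, i.e. 0.883 to 3 decimal places.

0.883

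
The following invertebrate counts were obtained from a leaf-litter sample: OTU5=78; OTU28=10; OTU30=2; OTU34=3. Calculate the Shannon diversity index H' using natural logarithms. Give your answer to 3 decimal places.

0.581

Total N = 78+10+2+3 = 93, so the proportions are 0.83871, 0.10753, 0.02151, 0.03226 (working shown to 5 dp, full precision carried).
Each pᵢ ln pᵢ term: 0.83871×(-0.17589)=-0.14752, 0.10753×(-2.23001)=-0.23979, 0.02151×(-3.83945)=-0.08257, 0.03226×(-3.43399)=-0.11077.
Sum = -0.58065, so H' = 0.581.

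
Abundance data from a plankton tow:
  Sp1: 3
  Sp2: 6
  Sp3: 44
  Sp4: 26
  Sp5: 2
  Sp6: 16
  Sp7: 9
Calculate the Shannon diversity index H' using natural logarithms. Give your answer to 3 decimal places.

1.543

Total N = 3+6+44+26+2+16+9 = 106, so the proportions are 0.0283, 0.0566, 0.41509, 0.24528, 0.01887, 0.15094, 0.08491 (working shown to 5 dp, full precision carried).
Each pᵢ ln pᵢ term: 0.0283×(-3.56483)=-0.10089, 0.0566×(-2.87168)=-0.16255, 0.41509×(-0.87925)=-0.36497, 0.24528×(-1.40534)=-0.34471, 0.01887×(-3.97029)=-0.07491, 0.15094×(-1.89085)=-0.28541, 0.08491×(-2.46621)=-0.20940.
Sum = -1.54284, so H' = 1.543.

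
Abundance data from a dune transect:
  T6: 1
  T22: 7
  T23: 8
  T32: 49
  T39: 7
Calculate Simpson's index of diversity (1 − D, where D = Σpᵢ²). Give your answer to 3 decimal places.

Total N = 1+7+8+49+7 = 72, so the proportions are 0.01389, 0.09722, 0.11111, 0.68056, 0.09722 (working shown to 5 dp, full precision carried).
D = 0.01389² + 0.09722² + 0.11111² + 0.68056² + 0.09722² = 0.00019 + 0.00945 + 0.01235 + 0.46316 + 0.00945 = 0.49460.
So 1 − D = 0.50540, i.e. 0.505 to 3 decimal places.

0.505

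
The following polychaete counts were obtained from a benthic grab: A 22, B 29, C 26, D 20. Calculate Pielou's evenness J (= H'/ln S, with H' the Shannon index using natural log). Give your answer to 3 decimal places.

0.993

Total N = 22+29+26+20 = 97, so the proportions are 0.2268, 0.29897, 0.26804, 0.20619 (working shown to 5 dp, full precision carried).
H' = −Σ pᵢ ln pᵢ = −((-0.33650) + (-0.36098) + (-0.35291) + (-0.32556)) = 1.37595.
With S = 4 species, ln S = 1.38629, so J = 1.37595/1.38629 = 0.99254, i.e. 0.993 to 3 decimal places.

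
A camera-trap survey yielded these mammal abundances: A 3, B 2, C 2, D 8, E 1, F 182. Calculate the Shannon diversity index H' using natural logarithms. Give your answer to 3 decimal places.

Total N = 3+2+2+8+1+182 = 198, so the proportions are 0.01515, 0.0101, 0.0101, 0.0404, 0.00505, 0.91919 (working shown to 5 dp, full precision carried).
Each pᵢ ln pᵢ term: 0.01515×(-4.18965)=-0.06348, 0.0101×(-4.59512)=-0.04642, 0.0101×(-4.59512)=-0.04642, 0.0404×(-3.20883)=-0.12965, 0.00505×(-5.28827)=-0.02671, 0.91919×(-0.08426)=-0.07745.
Sum = -0.39012, so H' = 0.390.

0.390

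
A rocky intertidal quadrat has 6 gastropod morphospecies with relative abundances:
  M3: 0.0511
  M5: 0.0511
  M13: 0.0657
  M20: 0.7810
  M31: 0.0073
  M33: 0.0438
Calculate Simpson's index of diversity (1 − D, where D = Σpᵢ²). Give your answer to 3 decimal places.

D = 0.0511² + 0.0511² + 0.0657² + 0.781² + 0.0073² + 0.0438² = 0.00261 + 0.00261 + 0.00432 + 0.60996 + 0.00005 + 0.00192 = 0.62147 (working shown to 5 dp, full precision carried).
So 1 − D = 0.37853, i.e. 0.379 to 3 decimal places.

0.379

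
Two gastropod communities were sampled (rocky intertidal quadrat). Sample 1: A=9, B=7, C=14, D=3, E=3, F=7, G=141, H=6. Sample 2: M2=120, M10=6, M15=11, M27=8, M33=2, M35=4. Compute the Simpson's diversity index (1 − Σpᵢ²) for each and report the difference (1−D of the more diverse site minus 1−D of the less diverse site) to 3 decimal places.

Sample 1: N=190, proportions 0.04737, 0.03684, 0.07368, 0.01579, 0.01579, 0.03684, 0.74211, 0.03158, giving 1−D = 0.43740 (working shown to 5 dp, full precision carried).
Sample 2: N=151, proportions 0.7947, 0.03974, 0.07285, 0.05298, 0.01325, 0.02649, giving 1−D = 0.35788.
Difference = |0.43740 − 0.35788| = 0.07952, i.e. 0.080 to 3 decimal places.

0.080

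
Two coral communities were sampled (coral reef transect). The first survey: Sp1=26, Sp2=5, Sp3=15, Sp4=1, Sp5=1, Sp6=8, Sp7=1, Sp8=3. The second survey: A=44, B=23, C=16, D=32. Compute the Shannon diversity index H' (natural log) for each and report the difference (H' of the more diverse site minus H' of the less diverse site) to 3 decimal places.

The first survey: N=60, proportions 0.43333, 0.08333, 0.25, 0.01667, 0.01667, 0.13333, 0.01667, 0.05, giving H' = 1.53918 (working shown to 5 dp, full precision carried).
The second survey: N=115, proportions 0.38261, 0.2, 0.13913, 0.27826, giving H' = 1.31984.
Difference = |1.53918 − 1.31984| = 0.21934, i.e. 0.219 to 3 decimal places.

0.219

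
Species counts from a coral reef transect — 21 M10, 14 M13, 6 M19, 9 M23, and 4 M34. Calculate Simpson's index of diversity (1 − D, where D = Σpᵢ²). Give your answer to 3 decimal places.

Total N = 21+14+6+9+4 = 54, so the proportions are 0.38889, 0.25926, 0.11111, 0.16667, 0.07407 (working shown to 5 dp, full precision carried).
D = 0.38889² + 0.25926² + 0.11111² + 0.16667² + 0.07407² = 0.15123 + 0.06722 + 0.01235 + 0.02778 + 0.00549 = 0.26406.
So 1 − D = 0.73594, i.e. 0.736 to 3 decimal places.

0.736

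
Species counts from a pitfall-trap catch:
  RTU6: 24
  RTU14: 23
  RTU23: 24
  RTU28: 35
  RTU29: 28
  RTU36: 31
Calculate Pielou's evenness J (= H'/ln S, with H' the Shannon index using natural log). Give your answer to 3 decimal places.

Total N = 24+23+24+35+28+31 = 165, so the proportions are 0.14545, 0.13939, 0.14545, 0.21212, 0.1697, 0.18788 (working shown to 5 dp, full precision carried).
H' = −Σ pᵢ ln pᵢ = −((-0.28042) + (-0.27467) + (-0.28042) + (-0.32891) + (-0.30100) + (-0.31413)) = 1.77955.
With S = 6 species, ln S = 1.79176, so J = 1.77955/1.79176 = 0.99319, i.e. 0.993 to 3 decimal places.

0.993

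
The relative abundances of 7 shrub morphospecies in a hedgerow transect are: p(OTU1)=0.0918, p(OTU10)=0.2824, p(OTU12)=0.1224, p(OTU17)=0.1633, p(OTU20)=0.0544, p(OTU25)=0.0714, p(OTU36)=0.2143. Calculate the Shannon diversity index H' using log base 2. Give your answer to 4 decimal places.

Each pᵢ log₂ pᵢ term (working shown to 6 dp, full precision carried): 0.0918×(-3.445362)=-0.316284, 0.2824×(-1.824188)=-0.515151, 0.1224×(-3.030325)=-0.370912, 0.1633×(-2.614403)=-0.426932, 0.0544×(-4.200250)=-0.228494, 0.0714×(-3.807932)=-0.271886, 0.2143×(-2.222296)=-0.476238.
Sum = -2.605897, so H' = 2.6059.

2.6059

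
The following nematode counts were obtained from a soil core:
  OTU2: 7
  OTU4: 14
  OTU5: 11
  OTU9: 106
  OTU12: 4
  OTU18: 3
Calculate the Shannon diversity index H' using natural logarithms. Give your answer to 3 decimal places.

0.976

Total N = 7+14+11+106+4+3 = 145, so the proportions are 0.04828, 0.09655, 0.07586, 0.73103, 0.02759, 0.02069 (working shown to 5 dp, full precision carried).
Each pᵢ ln pᵢ term: 0.04828×(-3.03082)=-0.14632, 0.09655×(-2.33768)=-0.22571, 0.07586×(-2.57884)=-0.19564, 0.73103×(-0.31329)=-0.22903, 0.02759×(-3.59044)=-0.09905, 0.02069×(-3.87812)=-0.08024.
Sum = -0.97597, so H' = 0.976.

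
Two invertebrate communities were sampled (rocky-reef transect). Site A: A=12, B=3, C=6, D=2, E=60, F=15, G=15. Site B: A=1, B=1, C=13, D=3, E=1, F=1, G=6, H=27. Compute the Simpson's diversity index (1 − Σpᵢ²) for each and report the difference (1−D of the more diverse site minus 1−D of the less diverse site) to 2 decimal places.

0.00

Site A: N=113, proportions 0.1062, 0.0265, 0.0531, 0.0177, 0.531, 0.1327, 0.1327, giving 1−D = 0.6677 (working shown to 4 dp, full precision carried).
Site B: N=53, proportions 0.0189, 0.0189, 0.2453, 0.0566, 0.0189, 0.0189, 0.1132, 0.5094, giving 1−D = 0.6629.
Difference = |0.6677 − 0.6629| = 0.0048, i.e. 0.00 to 2 decimal places.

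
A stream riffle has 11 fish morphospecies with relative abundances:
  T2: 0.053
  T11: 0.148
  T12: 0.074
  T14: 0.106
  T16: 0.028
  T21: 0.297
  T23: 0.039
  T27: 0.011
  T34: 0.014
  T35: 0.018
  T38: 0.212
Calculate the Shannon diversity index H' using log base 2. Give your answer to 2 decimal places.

2.84

Each pᵢ log₂ pᵢ term (working shown to 4 dp, full precision carried): 0.053×(-4.2379)=-0.2246, 0.148×(-2.7563)=-0.4079, 0.074×(-3.7563)=-0.2780, 0.106×(-3.2379)=-0.3432, 0.028×(-5.1584)=-0.1444, 0.297×(-1.7515)=-0.5202, 0.039×(-4.6804)=-0.1825, 0.011×(-6.5064)=-0.0716, 0.014×(-6.1584)=-0.0862, 0.018×(-5.7959)=-0.1043, 0.212×(-2.2379)=-0.4744.
Sum = -2.8374, so H' = 2.84.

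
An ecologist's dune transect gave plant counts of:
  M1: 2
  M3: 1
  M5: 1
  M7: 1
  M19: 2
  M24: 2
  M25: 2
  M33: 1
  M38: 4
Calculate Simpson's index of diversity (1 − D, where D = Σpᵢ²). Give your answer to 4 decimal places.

0.8594

Total N = 2+1+1+1+2+2+2+1+4 = 16, so the proportions are 0.125, 0.0625, 0.0625, 0.0625, 0.125, 0.125, 0.125, 0.0625, 0.25 (working shown to 6 dp, full precision carried).
D = 0.125² + 0.0625² + 0.0625² + 0.0625² + 0.125² + 0.125² + 0.125² + 0.0625² + 0.25² = 0.015625 + 0.003906 + 0.003906 + 0.003906 + 0.015625 + 0.015625 + 0.015625 + 0.003906 + 0.062500 = 0.140625.
So 1 − D = 0.859375, i.e. 0.8594 to 4 decimal places.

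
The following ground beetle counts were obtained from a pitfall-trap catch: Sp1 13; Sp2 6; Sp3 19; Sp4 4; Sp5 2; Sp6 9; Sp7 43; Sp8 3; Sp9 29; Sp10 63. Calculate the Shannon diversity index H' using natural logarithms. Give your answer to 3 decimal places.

1.847

Total N = 13+6+19+4+2+9+43+3+29+63 = 191, so the proportions are 0.06806, 0.03141, 0.09948, 0.02094, 0.01047, 0.04712, 0.22513, 0.01571, 0.15183, 0.32984 (working shown to 5 dp, full precision carried).
Each pᵢ ln pᵢ term: 0.06806×(-2.68732)=-0.18291, 0.03141×(-3.46051)=-0.10871, 0.09948×(-2.30783)=-0.22958, 0.02094×(-3.86598)=-0.08096, 0.01047×(-4.55913)=-0.04774, 0.04712×(-3.05505)=-0.14396, 0.22513×(-1.49107)=-0.33569, 0.01571×(-4.15366)=-0.06524, 0.15183×(-1.88498)=-0.28620, 0.32984×(-1.10914)=-0.36584.
Sum = -1.84682, so H' = 1.847.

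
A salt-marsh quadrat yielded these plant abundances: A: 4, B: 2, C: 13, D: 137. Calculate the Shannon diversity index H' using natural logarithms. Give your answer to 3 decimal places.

Total N = 4+2+13+137 = 156, so the proportions are 0.02564, 0.01282, 0.08333, 0.87821 (working shown to 5 dp, full precision carried).
Each pᵢ ln pᵢ term: 0.02564×(-3.66356)=-0.09394, 0.01282×(-4.35671)=-0.05586, 0.08333×(-2.48491)=-0.20708, 0.87821×(-0.12988)=-0.11406.
Sum = -0.47093, so H' = 0.471.

0.471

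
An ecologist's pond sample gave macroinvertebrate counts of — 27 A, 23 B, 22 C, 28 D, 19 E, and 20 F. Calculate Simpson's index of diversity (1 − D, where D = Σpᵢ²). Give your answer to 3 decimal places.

0.830

Total N = 27+23+22+28+19+20 = 139, so the proportions are 0.19424, 0.16547, 0.15827, 0.20144, 0.13669, 0.14388 (working shown to 5 dp, full precision carried).
D = 0.19424² + 0.16547² + 0.15827² + 0.20144² + 0.13669² + 0.14388² = 0.03773 + 0.02738 + 0.02505 + 0.04058 + 0.01868 + 0.02070 = 0.17013.
So 1 − D = 0.82987, i.e. 0.830 to 3 decimal places.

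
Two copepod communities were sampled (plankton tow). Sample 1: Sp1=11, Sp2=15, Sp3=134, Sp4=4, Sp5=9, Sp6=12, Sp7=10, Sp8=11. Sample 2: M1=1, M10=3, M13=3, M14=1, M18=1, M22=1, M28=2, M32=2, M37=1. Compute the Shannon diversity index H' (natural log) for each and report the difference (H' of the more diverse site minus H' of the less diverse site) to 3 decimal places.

0.775

Sample 1: N=206, proportions 0.0534, 0.07282, 0.65049, 0.01942, 0.04369, 0.05825, 0.04854, 0.0534, giving H' = 1.30919 (working shown to 5 dp, full precision carried).
Sample 2: N=15, proportions 0.06667, 0.2, 0.2, 0.06667, 0.06667, 0.06667, 0.13333, 0.13333, 0.06667, giving H' = 2.08377.
Difference = |1.30919 − 2.08377| = 0.77458, i.e. 0.775 to 3 decimal places.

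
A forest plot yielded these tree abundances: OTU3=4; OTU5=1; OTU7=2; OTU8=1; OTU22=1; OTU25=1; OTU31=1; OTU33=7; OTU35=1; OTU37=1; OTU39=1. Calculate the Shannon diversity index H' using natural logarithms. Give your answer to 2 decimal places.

2.07

Total N = 4+1+2+1+1+1+1+7+1+1+1 = 21, so the proportions are 0.1905, 0.0476, 0.0952, 0.0476, 0.0476, 0.0476, 0.0476, 0.3333, 0.0476, 0.0476, 0.0476 (working shown to 4 dp, full precision carried).
Each pᵢ ln pᵢ term: 0.1905×(-1.6582)=-0.3159, 0.0476×(-3.0445)=-0.1450, 0.0952×(-2.3514)=-0.2239, 0.0476×(-3.0445)=-0.1450, 0.0476×(-3.0445)=-0.1450, 0.0476×(-3.0445)=-0.1450, 0.0476×(-3.0445)=-0.1450, 0.3333×(-1.0986)=-0.3662, 0.0476×(-3.0445)=-0.1450, 0.0476×(-3.0445)=-0.1450, 0.0476×(-3.0445)=-0.1450.
Sum = -2.0658, so H' = 2.07.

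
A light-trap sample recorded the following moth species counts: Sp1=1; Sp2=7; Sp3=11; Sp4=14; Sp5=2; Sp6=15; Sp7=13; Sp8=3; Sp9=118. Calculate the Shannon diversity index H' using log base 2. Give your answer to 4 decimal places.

Total N = 1+7+11+14+2+15+13+3+118 = 184, so the proportions are 0.005435, 0.038043, 0.059783, 0.076087, 0.01087, 0.081522, 0.070652, 0.016304, 0.641304 (working shown to 6 dp, full precision carried).
Each pᵢ log₂ pᵢ term: 0.005435×(-7.523562)=-0.040889, 0.038043×(-4.716207)=-0.179421, 0.059783×(-4.064130)=-0.242964, 0.076087×(-3.716207)=-0.282755, 0.01087×(-6.523562)=-0.070908, 0.081522×(-3.616671)=-0.294837, 0.070652×(-3.823122)=-0.270112, 0.016304×(-5.938599)=-0.096825, 0.641304×(-0.640919)=-0.411024.
Sum = -1.889736, so H' = 1.8897.

1.8897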